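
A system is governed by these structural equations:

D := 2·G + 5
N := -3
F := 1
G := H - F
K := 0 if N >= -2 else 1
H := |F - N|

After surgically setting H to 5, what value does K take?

1

The intervention breaks the incoming arrows to H: H := |F - N| no longer applies, and H = 5.
No directed path runs from H to K, so K keeps its natural value.
K = 0 if N >= -2 else 1  [with N=-3]  = 1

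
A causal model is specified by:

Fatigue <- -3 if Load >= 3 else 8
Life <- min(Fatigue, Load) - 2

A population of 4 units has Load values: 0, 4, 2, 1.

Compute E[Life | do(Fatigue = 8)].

-0.25

Every unit gets Fatigue=8 under the intervention. Life values become -2, 2, 0, -1; E[Life|do(Fatigue=8)] = -0.25.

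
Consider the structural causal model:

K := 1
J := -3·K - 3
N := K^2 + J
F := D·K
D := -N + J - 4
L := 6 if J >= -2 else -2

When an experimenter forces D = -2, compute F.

Intervening sets D = -2 and removes its equation (D := -N + J - 4).
F = D·K  [with D=-2, K=1]  = -2

-2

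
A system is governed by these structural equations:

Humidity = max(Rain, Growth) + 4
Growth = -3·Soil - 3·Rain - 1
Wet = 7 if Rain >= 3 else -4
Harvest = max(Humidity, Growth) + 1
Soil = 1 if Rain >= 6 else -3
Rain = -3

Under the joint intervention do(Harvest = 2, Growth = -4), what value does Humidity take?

Setting Harvest = 2, Growth = -4 by intervention discards those variables' equations.
Humidity = max(Rain, Growth) + 4  [with Rain=-3, Growth=-4]  = 1

1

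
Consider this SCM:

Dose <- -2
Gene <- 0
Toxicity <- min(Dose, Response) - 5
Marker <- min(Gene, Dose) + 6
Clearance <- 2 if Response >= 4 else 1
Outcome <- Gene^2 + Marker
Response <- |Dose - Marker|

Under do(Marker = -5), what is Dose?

-2

Under do(Marker=-5), the mechanism Marker <- min(Gene, Dose) + 6 is discarded; Marker is fixed at -5.
Since Dose is not a descendant of the intervened variable, it is unaffected.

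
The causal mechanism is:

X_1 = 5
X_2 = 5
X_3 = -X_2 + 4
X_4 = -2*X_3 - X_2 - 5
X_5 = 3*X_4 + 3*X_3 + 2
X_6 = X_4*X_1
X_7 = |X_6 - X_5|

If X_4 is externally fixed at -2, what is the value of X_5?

Intervening sets X_4 = -2 and removes its equation (X_4 = -2*X_3 - X_2 - 5).
X_3 = -X_2 + 4  [with X_2=5]  = -1
X_5 = 3*X_4 + 3*X_3 + 2  [with X_4=-2, X_3=-1]  = -7

-7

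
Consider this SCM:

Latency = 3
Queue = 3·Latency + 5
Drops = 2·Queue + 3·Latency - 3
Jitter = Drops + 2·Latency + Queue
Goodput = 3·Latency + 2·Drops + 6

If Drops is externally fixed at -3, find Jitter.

17

The intervention breaks the incoming arrows to Drops: Drops = 2·Queue + 3·Latency - 3 no longer applies, and Drops = -3.
Queue = 3·Latency + 5  [with Latency=3]  = 14
Jitter = Drops + 2·Latency + Queue  [with Drops=-3, Latency=3, Queue=14]  = 17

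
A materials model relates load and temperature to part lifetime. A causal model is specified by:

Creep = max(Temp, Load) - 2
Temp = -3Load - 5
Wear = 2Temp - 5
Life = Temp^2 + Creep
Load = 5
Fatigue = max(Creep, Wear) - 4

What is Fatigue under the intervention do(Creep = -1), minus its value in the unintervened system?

do(Creep=-1) replaces the equation Creep = max(Temp, Load) - 2 with the constant Creep = -1.
Temp = -3Load - 5  [with Load=5]  = -20
Wear = 2Temp - 5  [with Temp=-20]  = -45
Fatigue = max(Creep, Wear) - 4  [with Creep=-1, Wear=-45]  = -5
Without intervention: Temp = -3Load - 5  [with Load=5]  = -20; Creep = max(Temp, Load) - 2  [with Temp=-20, Load=5]  = 3; Wear = 2Temp - 5  [with Temp=-20]  = -45; Fatigue = max(Creep, Wear) - 4  [with Creep=3, Wear=-45]  = -1.
Change = -5 − (-1) = -4.

-4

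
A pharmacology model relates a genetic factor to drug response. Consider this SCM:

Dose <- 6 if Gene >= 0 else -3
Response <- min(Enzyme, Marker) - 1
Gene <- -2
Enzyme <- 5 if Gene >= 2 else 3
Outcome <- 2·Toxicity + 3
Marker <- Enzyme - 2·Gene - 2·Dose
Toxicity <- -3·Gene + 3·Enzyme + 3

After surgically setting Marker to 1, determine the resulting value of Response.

Intervening sets Marker = 1 and removes its equation (Marker <- Enzyme - 2·Gene - 2·Dose).
Enzyme = 5 if Gene >= 2 else 3  [with Gene=-2]  = 3
Response = min(Enzyme, Marker) - 1  [with Enzyme=3, Marker=1]  = 0

0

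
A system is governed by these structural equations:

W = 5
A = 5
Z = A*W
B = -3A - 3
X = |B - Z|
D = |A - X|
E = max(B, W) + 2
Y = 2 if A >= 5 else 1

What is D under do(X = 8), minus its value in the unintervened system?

-35

The intervention breaks the incoming arrows to X: X = |B - Z| no longer applies, and X = 8.
D = |A - X|  [with A=5, X=8]  = 3
Without intervention: Z = A*W  [with A=5, W=5]  = 25; B = -3A - 3  [with A=5]  = -18; X = |B - Z|  [with B=-18, Z=25]  = 43; D = |A - X|  [with A=5, X=43]  = 38.
Change = 3 − 38 = -35.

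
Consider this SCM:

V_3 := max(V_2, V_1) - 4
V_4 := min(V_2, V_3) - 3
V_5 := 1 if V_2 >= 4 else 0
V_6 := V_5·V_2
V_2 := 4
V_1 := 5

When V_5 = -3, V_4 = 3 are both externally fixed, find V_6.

-12

Setting V_5 = -3, V_4 = 3 by intervention discards those variables' equations.
V_6 = V_5·V_2  [with V_5=-3, V_2=4]  = -12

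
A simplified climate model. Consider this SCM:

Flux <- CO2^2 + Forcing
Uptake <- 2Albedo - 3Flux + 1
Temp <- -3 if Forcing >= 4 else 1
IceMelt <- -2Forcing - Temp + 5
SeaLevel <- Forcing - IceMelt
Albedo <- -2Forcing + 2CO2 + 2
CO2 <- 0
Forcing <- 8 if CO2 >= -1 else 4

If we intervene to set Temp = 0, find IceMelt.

The intervention breaks the incoming arrows to Temp: Temp <- -3 if Forcing >= 4 else 1 no longer applies, and Temp = 0.
Forcing = 8 if CO2 >= -1 else 4  [with CO2=0]  = 8
IceMelt = -2Forcing - Temp + 5  [with Forcing=8, Temp=0]  = -11

-11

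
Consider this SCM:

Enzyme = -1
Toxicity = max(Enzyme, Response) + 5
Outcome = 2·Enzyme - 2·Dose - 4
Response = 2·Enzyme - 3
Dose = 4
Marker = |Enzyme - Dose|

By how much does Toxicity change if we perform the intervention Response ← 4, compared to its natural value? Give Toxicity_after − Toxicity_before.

Intervening sets Response = 4 and removes its equation (Response = 2·Enzyme - 3).
Toxicity = max(Enzyme, Response) + 5  [with Enzyme=-1, Response=4]  = 9
Without intervention: Response = 2·Enzyme - 3  [with Enzyme=-1]  = -5; Toxicity = max(Enzyme, Response) + 5  [with Enzyme=-1, Response=-5]  = 4.
Change = 9 − 4 = 5.

5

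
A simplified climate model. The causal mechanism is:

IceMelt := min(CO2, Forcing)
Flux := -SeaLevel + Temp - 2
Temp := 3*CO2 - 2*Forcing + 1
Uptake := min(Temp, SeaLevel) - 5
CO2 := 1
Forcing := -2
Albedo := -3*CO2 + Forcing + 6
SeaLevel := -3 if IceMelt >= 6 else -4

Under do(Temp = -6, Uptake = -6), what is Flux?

Under do(Temp = -6, Uptake = -6), each intervened variable's structural equation is replaced by its fixed value.
IceMelt = min(CO2, Forcing)  [with CO2=1, Forcing=-2]  = -2
SeaLevel = -3 if IceMelt >= 6 else -4  [with IceMelt=-2]  = -4
Flux = -SeaLevel + Temp - 2  [with SeaLevel=-4, Temp=-6]  = -4

-4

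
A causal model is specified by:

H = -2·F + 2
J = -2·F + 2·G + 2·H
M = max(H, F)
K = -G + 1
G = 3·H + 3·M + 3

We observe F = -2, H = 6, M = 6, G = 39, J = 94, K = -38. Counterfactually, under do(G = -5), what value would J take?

Intervening sets G = -5 and removes its equation (G = 3·H + 3·M + 3).
H = -2·F + 2  [with F=-2]  = 6
J = -2·F + 2·G + 2·H  [with F=-2, G=-5, H=6]  = 6

6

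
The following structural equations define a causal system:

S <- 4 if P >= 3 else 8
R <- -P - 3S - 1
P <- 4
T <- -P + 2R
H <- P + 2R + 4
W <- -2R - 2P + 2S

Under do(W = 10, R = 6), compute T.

8

The joint intervention fixes W = 10, R = 6, removing each variable's own equation.
T = -P + 2R  [with P=4, R=6]  = 8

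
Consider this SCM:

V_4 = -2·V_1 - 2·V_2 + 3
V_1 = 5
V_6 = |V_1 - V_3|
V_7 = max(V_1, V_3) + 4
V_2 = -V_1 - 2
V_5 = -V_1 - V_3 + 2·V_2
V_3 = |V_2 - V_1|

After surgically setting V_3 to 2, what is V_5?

-21

do(V_3=2) replaces the equation V_3 = |V_2 - V_1| with the constant V_3 = 2.
V_2 = -V_1 - 2  [with V_1=5]  = -7
V_5 = -V_1 - V_3 + 2·V_2  [with V_1=5, V_3=2, V_2=-7]  = -21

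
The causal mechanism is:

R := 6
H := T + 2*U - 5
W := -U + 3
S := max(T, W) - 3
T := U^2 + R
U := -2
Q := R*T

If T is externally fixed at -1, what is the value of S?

The intervention breaks the incoming arrows to T: T := U^2 + R no longer applies, and T = -1.
W = -U + 3  [with U=-2]  = 5
S = max(T, W) - 3  [with T=-1, W=5]  = 2

2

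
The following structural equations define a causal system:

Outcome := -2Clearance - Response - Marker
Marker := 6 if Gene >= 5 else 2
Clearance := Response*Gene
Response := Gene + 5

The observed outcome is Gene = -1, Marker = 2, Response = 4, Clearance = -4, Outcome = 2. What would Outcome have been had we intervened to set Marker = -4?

do(Marker=-4) replaces the equation Marker := 6 if Gene >= 5 else 2 with the constant Marker = -4.
Response = Gene + 5  [with Gene=-1]  = 4
Clearance = Response*Gene  [with Response=4, Gene=-1]  = -4
Outcome = -2Clearance - Response - Marker  [with Clearance=-4, Response=4, Marker=-4]  = 8

8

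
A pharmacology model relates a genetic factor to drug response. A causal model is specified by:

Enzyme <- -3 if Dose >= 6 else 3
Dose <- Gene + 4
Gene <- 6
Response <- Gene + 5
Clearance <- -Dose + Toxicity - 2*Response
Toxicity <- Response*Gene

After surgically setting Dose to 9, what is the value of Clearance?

35

Under do(Dose=9), the mechanism Dose <- Gene + 4 is discarded; Dose is fixed at 9.
Response = Gene + 5  [with Gene=6]  = 11
Toxicity = Response*Gene  [with Response=11, Gene=6]  = 66
Clearance = -Dose + Toxicity - 2*Response  [with Dose=9, Toxicity=66, Response=11]  = 35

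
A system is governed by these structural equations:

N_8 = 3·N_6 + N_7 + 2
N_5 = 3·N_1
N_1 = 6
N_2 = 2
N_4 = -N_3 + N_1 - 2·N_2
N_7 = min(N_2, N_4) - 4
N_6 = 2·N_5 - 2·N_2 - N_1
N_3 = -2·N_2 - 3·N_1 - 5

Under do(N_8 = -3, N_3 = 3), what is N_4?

-1

Under do(N_8 = -3, N_3 = 3), each intervened variable's structural equation is replaced by its fixed value.
N_4 = -N_3 + N_1 - 2·N_2  [with N_3=3, N_1=6, N_2=2]  = -1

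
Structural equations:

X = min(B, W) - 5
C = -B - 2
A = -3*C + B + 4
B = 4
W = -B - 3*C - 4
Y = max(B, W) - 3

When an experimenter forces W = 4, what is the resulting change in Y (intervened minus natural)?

-6

The intervention breaks the incoming arrows to W: W = -B - 3*C - 4 no longer applies, and W = 4.
Y = max(B, W) - 3  [with B=4, W=4]  = 1
Without intervention: C = -B - 2  [with B=4]  = -6; W = -B - 3*C - 4  [with B=4, C=-6]  = 10; Y = max(B, W) - 3  [with B=4, W=10]  = 7.
Change = 1 − 7 = -6.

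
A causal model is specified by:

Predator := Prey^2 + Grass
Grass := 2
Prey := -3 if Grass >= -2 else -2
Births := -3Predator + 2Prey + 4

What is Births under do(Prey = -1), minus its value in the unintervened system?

28

Under do(Prey=-1), the mechanism Prey := -3 if Grass >= -2 else -2 is discarded; Prey is fixed at -1.
Predator = Prey^2 + Grass  [with Prey=-1, Grass=2]  = 3
Births = -3Predator + 2Prey + 4  [with Predator=3, Prey=-1]  = -7
Without intervention: Prey = -3 if Grass >= -2 else -2  [with Grass=2]  = -3; Predator = Prey^2 + Grass  [with Prey=-3, Grass=2]  = 11; Births = -3Predator + 2Prey + 4  [with Predator=11, Prey=-3]  = -35.
Change = -7 − (-35) = 28.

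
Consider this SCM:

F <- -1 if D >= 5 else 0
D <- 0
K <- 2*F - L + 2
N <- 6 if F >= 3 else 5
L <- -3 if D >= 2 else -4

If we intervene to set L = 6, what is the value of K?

-4

The intervention breaks the incoming arrows to L: L <- -3 if D >= 2 else -4 no longer applies, and L = 6.
F = -1 if D >= 5 else 0  [with D=0]  = 0
K = 2*F - L + 2  [with F=0, L=6]  = -4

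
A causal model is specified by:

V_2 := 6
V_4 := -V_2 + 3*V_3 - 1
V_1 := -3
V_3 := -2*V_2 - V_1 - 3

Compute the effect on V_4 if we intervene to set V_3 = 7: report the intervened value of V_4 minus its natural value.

57

The intervention breaks the incoming arrows to V_3: V_3 := -2*V_2 - V_1 - 3 no longer applies, and V_3 = 7.
V_4 = -V_2 + 3*V_3 - 1  [with V_2=6, V_3=7]  = 14
Without intervention: V_3 = -2*V_2 - V_1 - 3  [with V_2=6, V_1=-3]  = -12; V_4 = -V_2 + 3*V_3 - 1  [with V_2=6, V_3=-12]  = -43.
Change = 14 − (-43) = 57.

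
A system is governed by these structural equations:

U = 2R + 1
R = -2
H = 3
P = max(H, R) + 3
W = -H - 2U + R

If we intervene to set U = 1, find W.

-7

Intervening sets U = 1 and removes its equation (U = 2R + 1).
W = -H - 2U + R  [with H=3, U=1, R=-2]  = -7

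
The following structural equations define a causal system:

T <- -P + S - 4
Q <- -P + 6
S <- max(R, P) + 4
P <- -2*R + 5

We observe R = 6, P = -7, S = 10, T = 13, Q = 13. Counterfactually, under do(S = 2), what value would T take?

The intervention breaks the incoming arrows to S: S <- max(R, P) + 4 no longer applies, and S = 2.
P = -2*R + 5  [with R=6]  = -7
T = -P + S - 4  [with P=-7, S=2]  = 5

5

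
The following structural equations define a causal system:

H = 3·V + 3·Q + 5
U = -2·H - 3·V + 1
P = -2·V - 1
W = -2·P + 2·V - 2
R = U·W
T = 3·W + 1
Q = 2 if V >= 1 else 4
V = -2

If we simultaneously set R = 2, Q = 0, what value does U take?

9

The joint intervention fixes R = 2, Q = 0, removing each variable's own equation.
H = 3·V + 3·Q + 5  [with V=-2, Q=0]  = -1
U = -2·H - 3·V + 1  [with H=-1, V=-2]  = 9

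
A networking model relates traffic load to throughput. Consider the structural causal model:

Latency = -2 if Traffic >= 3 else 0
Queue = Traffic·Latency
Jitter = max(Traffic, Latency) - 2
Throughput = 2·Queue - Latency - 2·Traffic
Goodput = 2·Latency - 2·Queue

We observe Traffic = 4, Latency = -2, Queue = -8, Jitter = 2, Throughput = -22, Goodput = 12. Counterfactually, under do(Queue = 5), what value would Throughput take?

4

do(Queue=5) replaces the equation Queue = Traffic·Latency with the constant Queue = 5.
Latency = -2 if Traffic >= 3 else 0  [with Traffic=4]  = -2
Throughput = 2·Queue - Latency - 2·Traffic  [with Queue=5, Latency=-2, Traffic=4]  = 4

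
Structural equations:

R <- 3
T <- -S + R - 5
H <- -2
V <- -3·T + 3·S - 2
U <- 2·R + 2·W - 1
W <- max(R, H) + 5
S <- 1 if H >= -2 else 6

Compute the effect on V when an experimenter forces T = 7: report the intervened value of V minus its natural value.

The intervention breaks the incoming arrows to T: T <- -S + R - 5 no longer applies, and T = 7.
S = 1 if H >= -2 else 6  [with H=-2]  = 1
V = -3·T + 3·S - 2  [with T=7, S=1]  = -20
Without intervention: S = 1 if H >= -2 else 6  [with H=-2]  = 1; T = -S + R - 5  [with S=1, R=3]  = -3; V = -3·T + 3·S - 2  [with T=-3, S=1]  = 10.
Change = -20 − 10 = -30.

-30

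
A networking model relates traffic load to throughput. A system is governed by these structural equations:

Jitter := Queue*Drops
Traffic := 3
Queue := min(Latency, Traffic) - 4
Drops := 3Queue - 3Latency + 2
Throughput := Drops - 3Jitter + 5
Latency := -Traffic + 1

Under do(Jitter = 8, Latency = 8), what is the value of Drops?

-25

Setting Jitter = 8, Latency = 8 by intervention discards those variables' equations.
Queue = min(Latency, Traffic) - 4  [with Latency=8, Traffic=3]  = -1
Drops = 3Queue - 3Latency + 2  [with Queue=-1, Latency=8]  = -25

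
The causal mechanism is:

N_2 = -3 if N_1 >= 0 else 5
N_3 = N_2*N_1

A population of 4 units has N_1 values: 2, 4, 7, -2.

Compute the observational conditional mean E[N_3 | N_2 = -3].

-13

Conditioning on N_2=-3 selects the 3 unit(s) with N_1 ∈ {2, 4, 7}. Their N_3 values: -6, -12, -21. Mean = -13.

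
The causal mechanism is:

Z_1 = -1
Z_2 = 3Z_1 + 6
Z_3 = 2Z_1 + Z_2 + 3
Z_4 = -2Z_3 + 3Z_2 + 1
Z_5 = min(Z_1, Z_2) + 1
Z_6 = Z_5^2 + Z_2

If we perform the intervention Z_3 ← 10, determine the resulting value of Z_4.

The intervention breaks the incoming arrows to Z_3: Z_3 = 2Z_1 + Z_2 + 3 no longer applies, and Z_3 = 10.
Z_2 = 3Z_1 + 6  [with Z_1=-1]  = 3
Z_4 = -2Z_3 + 3Z_2 + 1  [with Z_3=10, Z_2=3]  = -10

-10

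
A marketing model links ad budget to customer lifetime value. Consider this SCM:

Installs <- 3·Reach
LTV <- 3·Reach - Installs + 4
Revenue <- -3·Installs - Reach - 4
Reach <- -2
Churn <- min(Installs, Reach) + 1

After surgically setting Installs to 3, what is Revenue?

-11

Under do(Installs=3), the mechanism Installs <- 3·Reach is discarded; Installs is fixed at 3.
Revenue = -3·Installs - Reach - 4  [with Installs=3, Reach=-2]  = -11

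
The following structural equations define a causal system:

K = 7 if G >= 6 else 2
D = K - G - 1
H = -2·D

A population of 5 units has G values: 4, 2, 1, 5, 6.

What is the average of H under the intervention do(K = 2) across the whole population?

5.2

The intervention sets K=2 in all 5 units regardless of G. Recomputing H per unit gives 6, 2, 0, 8, 10; average 5.2.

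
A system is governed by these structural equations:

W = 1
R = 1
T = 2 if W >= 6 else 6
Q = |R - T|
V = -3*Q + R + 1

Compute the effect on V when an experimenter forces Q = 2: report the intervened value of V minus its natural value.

9

Intervening sets Q = 2 and removes its equation (Q = |R - T|).
V = -3*Q + R + 1  [with Q=2, R=1]  = -4
Without intervention: T = 2 if W >= 6 else 6  [with W=1]  = 6; Q = |R - T|  [with R=1, T=6]  = 5; V = -3*Q + R + 1  [with Q=5, R=1]  = -13.
Change = -4 − (-13) = 9.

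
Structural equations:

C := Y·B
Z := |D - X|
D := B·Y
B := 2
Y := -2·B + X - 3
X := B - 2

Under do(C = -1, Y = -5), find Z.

Under do(C = -1, Y = -5), each intervened variable's structural equation is replaced by its fixed value.
X = B - 2  [with B=2]  = 0
D = B·Y  [with B=2, Y=-5]  = -10
Z = |D - X|  [with D=-10, X=0]  = 10

10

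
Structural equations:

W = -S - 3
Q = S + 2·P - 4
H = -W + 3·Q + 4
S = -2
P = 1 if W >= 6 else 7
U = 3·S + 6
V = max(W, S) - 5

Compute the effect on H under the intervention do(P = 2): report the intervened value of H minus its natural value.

The intervention breaks the incoming arrows to P: P = 1 if W >= 6 else 7 no longer applies, and P = 2.
W = -S - 3  [with S=-2]  = -1
Q = S + 2·P - 4  [with S=-2, P=2]  = -2
H = -W + 3·Q + 4  [with W=-1, Q=-2]  = -1
Without intervention: W = -S - 3  [with S=-2]  = -1; P = 1 if W >= 6 else 7  [with W=-1]  = 7; Q = S + 2·P - 4  [with S=-2, P=7]  = 8; H = -W + 3·Q + 4  [with W=-1, Q=8]  = 29.
Change = -1 − 29 = -30.

-30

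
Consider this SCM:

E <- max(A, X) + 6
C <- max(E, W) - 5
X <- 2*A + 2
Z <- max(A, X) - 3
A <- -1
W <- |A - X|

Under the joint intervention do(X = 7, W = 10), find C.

Under do(X = 7, W = 10), each intervened variable's structural equation is replaced by its fixed value.
E = max(A, X) + 6  [with A=-1, X=7]  = 13
C = max(E, W) - 5  [with E=13, W=10]  = 8

8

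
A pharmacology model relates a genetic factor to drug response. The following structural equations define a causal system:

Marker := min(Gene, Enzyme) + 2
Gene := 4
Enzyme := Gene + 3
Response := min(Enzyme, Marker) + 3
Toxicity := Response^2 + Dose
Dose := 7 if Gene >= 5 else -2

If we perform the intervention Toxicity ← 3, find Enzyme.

do(Toxicity=3) replaces the equation Toxicity := Response^2 + Dose with the constant Toxicity = 3.
Enzyme is not downstream of the intervention, so its value is determined by the original equations.
Enzyme = Gene + 3  [with Gene=4]  = 7

7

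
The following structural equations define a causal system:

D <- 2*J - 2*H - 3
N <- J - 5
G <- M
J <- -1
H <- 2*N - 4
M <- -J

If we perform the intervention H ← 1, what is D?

The intervention breaks the incoming arrows to H: H <- 2*N - 4 no longer applies, and H = 1.
D = 2*J - 2*H - 3  [with J=-1, H=1]  = -7

-7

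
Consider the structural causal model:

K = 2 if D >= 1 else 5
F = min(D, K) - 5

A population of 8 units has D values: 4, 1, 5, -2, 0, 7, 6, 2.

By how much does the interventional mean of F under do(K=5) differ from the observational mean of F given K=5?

The intervention sets K=5 in all 8 units regardless of D. Recomputing F per unit gives -1, -4, 0, -7, -5, 0, 0, -3; average -2.5.
E[F|K=5] averages over only the 2 units with K=5 (D = -2, 0): F = -7, -5, mean -6.
Difference = -2.5 − (-6) = 3.5.

3.5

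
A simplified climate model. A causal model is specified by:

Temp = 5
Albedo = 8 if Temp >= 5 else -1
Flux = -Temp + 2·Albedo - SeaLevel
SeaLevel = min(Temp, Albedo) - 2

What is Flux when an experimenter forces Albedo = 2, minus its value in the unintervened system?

-9

Under do(Albedo=2), the mechanism Albedo = 8 if Temp >= 5 else -1 is discarded; Albedo is fixed at 2.
SeaLevel = min(Temp, Albedo) - 2  [with Temp=5, Albedo=2]  = 0
Flux = -Temp + 2·Albedo - SeaLevel  [with Temp=5, Albedo=2, SeaLevel=0]  = -1
Without intervention: Albedo = 8 if Temp >= 5 else -1  [with Temp=5]  = 8; SeaLevel = min(Temp, Albedo) - 2  [with Temp=5, Albedo=8]  = 3; Flux = -Temp + 2·Albedo - SeaLevel  [with Temp=5, Albedo=8, SeaLevel=3]  = 8.
Change = -1 − 8 = -9.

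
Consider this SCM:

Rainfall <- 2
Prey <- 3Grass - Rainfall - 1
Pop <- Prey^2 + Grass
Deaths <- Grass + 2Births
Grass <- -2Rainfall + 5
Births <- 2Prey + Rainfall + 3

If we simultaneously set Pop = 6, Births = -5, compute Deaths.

-9

Setting Pop = 6, Births = -5 by intervention discards those variables' equations.
Grass = -2Rainfall + 5  [with Rainfall=2]  = 1
Deaths = Grass + 2Births  [with Grass=1, Births=-5]  = -9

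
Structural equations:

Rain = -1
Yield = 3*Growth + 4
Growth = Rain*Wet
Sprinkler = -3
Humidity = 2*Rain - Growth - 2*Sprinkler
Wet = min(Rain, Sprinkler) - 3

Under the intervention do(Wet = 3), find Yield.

The intervention breaks the incoming arrows to Wet: Wet = min(Rain, Sprinkler) - 3 no longer applies, and Wet = 3.
Growth = Rain*Wet  [with Rain=-1, Wet=3]  = -3
Yield = 3*Growth + 4  [with Growth=-3]  = -5

-5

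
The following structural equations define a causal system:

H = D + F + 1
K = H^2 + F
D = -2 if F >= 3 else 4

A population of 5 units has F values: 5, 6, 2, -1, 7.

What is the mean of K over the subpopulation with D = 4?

33

E[K|D=4] averages over only the 2 units with D=4 (F = 2, -1): K = 51, 15, mean 33.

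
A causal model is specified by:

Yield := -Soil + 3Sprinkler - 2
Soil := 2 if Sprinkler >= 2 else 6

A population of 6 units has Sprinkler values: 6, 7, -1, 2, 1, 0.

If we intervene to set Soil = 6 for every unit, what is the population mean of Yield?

-0.5

The intervention sets Soil=6 in all 6 units regardless of Sprinkler. Recomputing Yield per unit gives 10, 13, -11, -2, -5, -8; average -0.5.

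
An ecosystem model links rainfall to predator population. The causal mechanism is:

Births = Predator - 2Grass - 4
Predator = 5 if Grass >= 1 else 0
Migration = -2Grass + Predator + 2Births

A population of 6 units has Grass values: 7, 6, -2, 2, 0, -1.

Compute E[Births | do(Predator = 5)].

-3

Every unit gets Predator=5 under the intervention. Births values become -13, -11, 5, -3, 1, 3; E[Births|do(Predator=5)] = -3.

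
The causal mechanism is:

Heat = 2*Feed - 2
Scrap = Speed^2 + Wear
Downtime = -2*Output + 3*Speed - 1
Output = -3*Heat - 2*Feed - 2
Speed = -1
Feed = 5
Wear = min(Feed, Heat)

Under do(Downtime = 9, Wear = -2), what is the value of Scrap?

-1

Under do(Downtime = 9, Wear = -2), each intervened variable's structural equation is replaced by its fixed value.
Scrap = Speed^2 + Wear  [with Speed=-1, Wear=-2]  = -1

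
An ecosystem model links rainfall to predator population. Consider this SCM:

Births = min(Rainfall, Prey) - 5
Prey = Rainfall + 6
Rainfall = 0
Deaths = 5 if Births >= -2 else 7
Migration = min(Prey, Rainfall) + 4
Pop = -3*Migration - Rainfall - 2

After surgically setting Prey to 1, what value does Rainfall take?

0

Under do(Prey=1), the mechanism Prey = Rainfall + 6 is discarded; Prey is fixed at 1.
Rainfall is not downstream of the intervention, so its value is determined by the original equations.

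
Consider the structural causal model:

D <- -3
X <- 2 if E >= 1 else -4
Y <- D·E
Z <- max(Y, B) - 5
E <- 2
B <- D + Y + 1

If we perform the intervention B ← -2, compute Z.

Intervening sets B = -2 and removes its equation (B <- D + Y + 1).
Y = D·E  [with D=-3, E=2]  = -6
Z = max(Y, B) - 5  [with Y=-6, B=-2]  = -7

-7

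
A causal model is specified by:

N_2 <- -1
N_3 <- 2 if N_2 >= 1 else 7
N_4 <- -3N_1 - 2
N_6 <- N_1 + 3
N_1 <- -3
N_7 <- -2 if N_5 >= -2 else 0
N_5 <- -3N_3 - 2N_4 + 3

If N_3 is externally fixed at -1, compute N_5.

do(N_3=-1) replaces the equation N_3 <- 2 if N_2 >= 1 else 7 with the constant N_3 = -1.
N_4 = -3N_1 - 2  [with N_1=-3]  = 7
N_5 = -3N_3 - 2N_4 + 3  [with N_3=-1, N_4=7]  = -8

-8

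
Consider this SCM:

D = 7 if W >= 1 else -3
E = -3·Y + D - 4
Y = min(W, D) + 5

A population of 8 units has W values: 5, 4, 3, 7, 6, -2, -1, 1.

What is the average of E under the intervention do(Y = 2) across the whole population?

-5.5

Every unit gets Y=2 under the intervention. E values become -3, -3, -3, -3, -3, -13, -13, -3; E[E|do(Y=2)] = -5.5.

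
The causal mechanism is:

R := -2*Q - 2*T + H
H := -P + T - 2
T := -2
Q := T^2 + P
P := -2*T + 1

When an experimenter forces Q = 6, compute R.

do(Q=6) replaces the equation Q := T^2 + P with the constant Q = 6.
P = -2*T + 1  [with T=-2]  = 5
H = -P + T - 2  [with P=5, T=-2]  = -9
R = -2*Q - 2*T + H  [with Q=6, T=-2, H=-9]  = -17

-17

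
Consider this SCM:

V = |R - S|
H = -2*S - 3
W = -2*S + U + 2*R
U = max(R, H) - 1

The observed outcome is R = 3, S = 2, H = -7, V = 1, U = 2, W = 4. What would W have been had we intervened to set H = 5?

6

The intervention breaks the incoming arrows to H: H = -2*S - 3 no longer applies, and H = 5.
U = max(R, H) - 1  [with R=3, H=5]  = 4
W = -2*S + U + 2*R  [with S=2, U=4, R=3]  = 6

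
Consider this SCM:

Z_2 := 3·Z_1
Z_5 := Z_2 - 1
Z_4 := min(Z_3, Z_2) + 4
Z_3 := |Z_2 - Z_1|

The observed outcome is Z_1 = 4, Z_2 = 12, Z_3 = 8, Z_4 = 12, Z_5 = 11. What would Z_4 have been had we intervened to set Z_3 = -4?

The intervention breaks the incoming arrows to Z_3: Z_3 := |Z_2 - Z_1| no longer applies, and Z_3 = -4.
Z_2 = 3·Z_1  [with Z_1=4]  = 12
Z_4 = min(Z_3, Z_2) + 4  [with Z_3=-4, Z_2=12]  = 0

0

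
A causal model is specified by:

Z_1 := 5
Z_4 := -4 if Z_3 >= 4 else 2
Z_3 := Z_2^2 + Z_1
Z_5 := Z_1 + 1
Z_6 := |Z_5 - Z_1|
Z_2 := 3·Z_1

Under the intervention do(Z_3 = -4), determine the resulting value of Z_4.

2

The intervention breaks the incoming arrows to Z_3: Z_3 := Z_2^2 + Z_1 no longer applies, and Z_3 = -4.
Z_4 = -4 if Z_3 >= 4 else 2  [with Z_3=-4]  = 2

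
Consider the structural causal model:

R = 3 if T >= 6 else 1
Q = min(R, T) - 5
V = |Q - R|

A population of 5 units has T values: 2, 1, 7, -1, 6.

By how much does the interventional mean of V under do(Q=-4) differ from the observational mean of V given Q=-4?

do(Q=-4) breaks Q's dependence on T. With Q=-4 fixed, V across the units is 5, 5, 7, 5, 7, mean 5.8.
Observing Q=-4 restricts to units where Q's equation naturally yields -4: T ∈ {2, 1}. In that subpopulation V = 5, 5, mean 5.
Difference = 5.8 − 5 = 0.8.

0.8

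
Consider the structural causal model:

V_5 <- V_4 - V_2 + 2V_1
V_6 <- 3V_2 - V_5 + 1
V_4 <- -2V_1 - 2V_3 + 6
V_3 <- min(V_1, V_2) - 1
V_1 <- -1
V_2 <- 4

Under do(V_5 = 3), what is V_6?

10

The intervention breaks the incoming arrows to V_5: V_5 <- V_4 - V_2 + 2V_1 no longer applies, and V_5 = 3.
V_6 = 3V_2 - V_5 + 1  [with V_2=4, V_5=3]  = 10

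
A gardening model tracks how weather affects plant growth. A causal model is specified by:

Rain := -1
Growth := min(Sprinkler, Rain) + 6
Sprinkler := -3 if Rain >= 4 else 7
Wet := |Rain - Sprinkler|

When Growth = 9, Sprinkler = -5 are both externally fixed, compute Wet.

Setting Growth = 9, Sprinkler = -5 by intervention discards those variables' equations.
Wet = |Rain - Sprinkler|  [with Rain=-1, Sprinkler=-5]  = 4

4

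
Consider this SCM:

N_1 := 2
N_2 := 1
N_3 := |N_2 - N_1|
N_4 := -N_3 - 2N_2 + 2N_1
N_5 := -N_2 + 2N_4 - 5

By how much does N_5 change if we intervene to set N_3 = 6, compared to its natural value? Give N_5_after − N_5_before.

-10

do(N_3=6) replaces the equation N_3 := |N_2 - N_1| with the constant N_3 = 6.
N_4 = -N_3 - 2N_2 + 2N_1  [with N_3=6, N_2=1, N_1=2]  = -4
N_5 = -N_2 + 2N_4 - 5  [with N_2=1, N_4=-4]  = -14
Without intervention: N_3 = |N_2 - N_1|  [with N_2=1, N_1=2]  = 1; N_4 = -N_3 - 2N_2 + 2N_1  [with N_3=1, N_2=1, N_1=2]  = 1; N_5 = -N_2 + 2N_4 - 5  [with N_2=1, N_4=1]  = -4.
Change = -14 − (-4) = -10.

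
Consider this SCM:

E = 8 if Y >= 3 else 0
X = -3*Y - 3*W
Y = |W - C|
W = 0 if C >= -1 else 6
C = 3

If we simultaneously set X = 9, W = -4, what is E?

8

Setting X = 9, W = -4 by intervention discards those variables' equations.
Y = |W - C|  [with W=-4, C=3]  = 7
E = 8 if Y >= 3 else 0  [with Y=7]  = 8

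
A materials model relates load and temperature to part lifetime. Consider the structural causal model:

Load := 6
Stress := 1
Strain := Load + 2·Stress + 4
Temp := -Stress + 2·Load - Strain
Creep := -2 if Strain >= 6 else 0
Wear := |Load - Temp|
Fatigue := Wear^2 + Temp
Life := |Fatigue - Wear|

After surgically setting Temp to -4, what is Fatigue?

96

The intervention breaks the incoming arrows to Temp: Temp := -Stress + 2·Load - Strain no longer applies, and Temp = -4.
Wear = |Load - Temp|  [with Load=6, Temp=-4]  = 10
Fatigue = Wear^2 + Temp  [with Wear=10, Temp=-4]  = 96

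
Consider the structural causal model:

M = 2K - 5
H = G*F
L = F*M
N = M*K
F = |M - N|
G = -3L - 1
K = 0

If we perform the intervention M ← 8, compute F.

Under do(M=8), the mechanism M = 2K - 5 is discarded; M is fixed at 8.
N = M*K  [with M=8, K=0]  = 0
F = |M - N|  [with M=8, N=0]  = 8

8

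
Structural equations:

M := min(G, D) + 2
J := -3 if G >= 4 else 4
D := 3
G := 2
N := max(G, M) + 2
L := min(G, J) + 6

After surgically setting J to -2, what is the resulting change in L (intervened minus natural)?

Under do(J=-2), the mechanism J := -3 if G >= 4 else 4 is discarded; J is fixed at -2.
L = min(G, J) + 6  [with G=2, J=-2]  = 4
Without intervention: J = -3 if G >= 4 else 4  [with G=2]  = 4; L = min(G, J) + 6  [with G=2, J=4]  = 8.
Change = 4 − 8 = -4.

-4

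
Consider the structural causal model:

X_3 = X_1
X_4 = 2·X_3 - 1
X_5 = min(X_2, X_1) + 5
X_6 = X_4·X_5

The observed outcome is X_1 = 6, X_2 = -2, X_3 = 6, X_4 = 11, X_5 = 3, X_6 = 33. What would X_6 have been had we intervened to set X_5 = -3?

-33

The intervention breaks the incoming arrows to X_5: X_5 = min(X_2, X_1) + 5 no longer applies, and X_5 = -3.
X_3 = X_1  [with X_1=6]  = 6
X_4 = 2·X_3 - 1  [with X_3=6]  = 11
X_6 = X_4·X_5  [with X_4=11, X_5=-3]  = -33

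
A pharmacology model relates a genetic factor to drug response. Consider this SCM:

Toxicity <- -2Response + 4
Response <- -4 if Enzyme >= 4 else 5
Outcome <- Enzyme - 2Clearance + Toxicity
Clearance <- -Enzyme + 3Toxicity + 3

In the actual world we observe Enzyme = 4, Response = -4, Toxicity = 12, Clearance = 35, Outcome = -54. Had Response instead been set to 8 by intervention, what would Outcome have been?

do(Response=8) replaces the equation Response <- -4 if Enzyme >= 4 else 5 with the constant Response = 8.
Toxicity = -2Response + 4  [with Response=8]  = -12
Clearance = -Enzyme + 3Toxicity + 3  [with Enzyme=4, Toxicity=-12]  = -37
Outcome = Enzyme - 2Clearance + Toxicity  [with Enzyme=4, Clearance=-37, Toxicity=-12]  = 66

66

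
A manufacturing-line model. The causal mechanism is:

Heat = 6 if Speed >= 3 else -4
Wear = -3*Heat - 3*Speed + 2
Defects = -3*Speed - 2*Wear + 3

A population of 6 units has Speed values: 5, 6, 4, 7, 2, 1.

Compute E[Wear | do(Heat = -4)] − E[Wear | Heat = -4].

Under do(Heat=-4), Heat's equation is replaced by Heat=-4 for every unit. Per-unit Wear: -1, -4, 2, -7, 8, 11. Mean = 1.5.
Conditioning on Heat=-4 selects the 2 unit(s) with Speed ∈ {2, 1}. Their Wear values: 8, 11. Mean = 9.5.
Difference = 1.5 − 9.5 = -8.

-8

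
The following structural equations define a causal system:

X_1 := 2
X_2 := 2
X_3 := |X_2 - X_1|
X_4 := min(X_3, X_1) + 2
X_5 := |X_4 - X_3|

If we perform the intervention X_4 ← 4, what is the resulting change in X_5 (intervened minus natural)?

Intervening sets X_4 = 4 and removes its equation (X_4 := min(X_3, X_1) + 2).
X_3 = |X_2 - X_1|  [with X_2=2, X_1=2]  = 0
X_5 = |X_4 - X_3|  [with X_4=4, X_3=0]  = 4
Without intervention: X_3 = |X_2 - X_1|  [with X_2=2, X_1=2]  = 0; X_4 = min(X_3, X_1) + 2  [with X_3=0, X_1=2]  = 2; X_5 = |X_4 - X_3|  [with X_4=2, X_3=0]  = 2.
Change = 4 − 2 = 2.

2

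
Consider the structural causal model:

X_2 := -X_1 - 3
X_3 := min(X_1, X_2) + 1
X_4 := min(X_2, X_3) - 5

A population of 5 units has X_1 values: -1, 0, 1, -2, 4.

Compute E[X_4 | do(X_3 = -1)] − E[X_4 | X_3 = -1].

do(X_3=-1) breaks X_3's dependence on X_1. With X_3=-1 fixed, X_4 across the units is -7, -8, -9, -6, -12, mean -8.4.
Conditioning on X_3=-1 selects the 2 unit(s) with X_1 ∈ {-1, -2}. Their X_4 values: -7, -6. Mean = -6.5.
Difference = -8.4 − (-6.5) = -1.9.

-1.9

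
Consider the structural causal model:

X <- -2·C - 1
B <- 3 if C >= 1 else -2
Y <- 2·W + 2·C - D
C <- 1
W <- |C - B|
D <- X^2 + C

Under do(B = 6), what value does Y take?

2

The intervention breaks the incoming arrows to B: B <- 3 if C >= 1 else -2 no longer applies, and B = 6.
X = -2·C - 1  [with C=1]  = -3
D = X^2 + C  [with X=-3, C=1]  = 10
W = |C - B|  [with C=1, B=6]  = 5
Y = 2·W + 2·C - D  [with W=5, C=1, D=10]  = 2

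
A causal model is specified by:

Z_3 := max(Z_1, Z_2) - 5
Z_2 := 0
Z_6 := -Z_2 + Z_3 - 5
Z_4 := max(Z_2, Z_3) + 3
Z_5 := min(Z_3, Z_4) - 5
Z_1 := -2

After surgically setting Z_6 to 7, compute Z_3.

-5

do(Z_6=7) replaces the equation Z_6 := -Z_2 + Z_3 - 5 with the constant Z_6 = 7.
Z_3 is not downstream of the intervention, so its value is determined by the original equations.
Z_3 = max(Z_1, Z_2) - 5  [with Z_1=-2, Z_2=0]  = -5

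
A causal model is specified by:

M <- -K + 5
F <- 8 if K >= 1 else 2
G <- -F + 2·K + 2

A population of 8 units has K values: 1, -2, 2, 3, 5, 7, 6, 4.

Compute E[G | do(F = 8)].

do(F=8) breaks F's dependence on K. With F=8 fixed, G across the units is -4, -10, -2, 0, 4, 8, 6, 2, mean 0.5.

0.5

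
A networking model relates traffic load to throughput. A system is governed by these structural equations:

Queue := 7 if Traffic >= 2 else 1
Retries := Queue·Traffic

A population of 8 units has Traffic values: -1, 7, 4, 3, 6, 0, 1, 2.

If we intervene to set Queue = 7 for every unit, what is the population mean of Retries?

do(Queue=7) breaks Queue's dependence on Traffic. With Queue=7 fixed, Retries across the units is -7, 49, 28, 21, 42, 0, 7, 14, mean 19.25.

19.25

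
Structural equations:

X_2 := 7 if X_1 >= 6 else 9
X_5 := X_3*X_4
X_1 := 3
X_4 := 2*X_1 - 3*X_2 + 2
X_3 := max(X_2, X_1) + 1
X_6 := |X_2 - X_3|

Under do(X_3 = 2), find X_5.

do(X_3=2) replaces the equation X_3 := max(X_2, X_1) + 1 with the constant X_3 = 2.
X_2 = 7 if X_1 >= 6 else 9  [with X_1=3]  = 9
X_4 = 2*X_1 - 3*X_2 + 2  [with X_1=3, X_2=9]  = -19
X_5 = X_3*X_4  [with X_3=2, X_4=-19]  = -38

-38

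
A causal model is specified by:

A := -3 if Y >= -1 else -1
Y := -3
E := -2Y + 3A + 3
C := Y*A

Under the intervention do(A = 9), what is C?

Under do(A=9), the mechanism A := -3 if Y >= -1 else -1 is discarded; A is fixed at 9.
C = Y*A  [with Y=-3, A=9]  = -27

-27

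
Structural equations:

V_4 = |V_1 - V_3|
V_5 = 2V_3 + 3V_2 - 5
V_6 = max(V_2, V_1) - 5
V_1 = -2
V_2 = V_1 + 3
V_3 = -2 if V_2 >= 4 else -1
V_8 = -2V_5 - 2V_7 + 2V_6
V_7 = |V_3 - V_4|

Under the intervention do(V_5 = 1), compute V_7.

Under do(V_5=1), the mechanism V_5 = 2V_3 + 3V_2 - 5 is discarded; V_5 is fixed at 1.
Since V_7 is not a descendant of the intervened variable, it is unaffected.
V_2 = V_1 + 3  [with V_1=-2]  = 1
V_3 = -2 if V_2 >= 4 else -1  [with V_2=1]  = -1
V_4 = |V_1 - V_3|  [with V_1=-2, V_3=-1]  = 1
V_7 = |V_3 - V_4|  [with V_3=-1, V_4=1]  = 2

2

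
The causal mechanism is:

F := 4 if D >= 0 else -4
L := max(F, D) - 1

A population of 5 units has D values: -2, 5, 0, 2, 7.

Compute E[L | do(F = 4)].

Under do(F=4), F's equation is replaced by F=4 for every unit. Per-unit L: 3, 4, 3, 3, 6. Mean = 3.8.

3.8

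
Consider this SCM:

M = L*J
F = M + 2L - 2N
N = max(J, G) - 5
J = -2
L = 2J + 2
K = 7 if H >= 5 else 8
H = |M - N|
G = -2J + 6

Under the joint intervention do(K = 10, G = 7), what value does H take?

The joint intervention fixes K = 10, G = 7, removing each variable's own equation.
L = 2J + 2  [with J=-2]  = -2
N = max(J, G) - 5  [with J=-2, G=7]  = 2
M = L*J  [with L=-2, J=-2]  = 4
H = |M - N|  [with M=4, N=2]  = 2

2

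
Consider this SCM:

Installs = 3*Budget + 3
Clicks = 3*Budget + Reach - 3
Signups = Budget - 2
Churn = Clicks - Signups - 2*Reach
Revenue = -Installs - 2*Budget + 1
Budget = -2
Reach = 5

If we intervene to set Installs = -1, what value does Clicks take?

Under do(Installs=-1), the mechanism Installs = 3*Budget + 3 is discarded; Installs is fixed at -1.
Since Clicks is not a descendant of the intervened variable, it is unaffected.
Clicks = 3*Budget + Reach - 3  [with Budget=-2, Reach=5]  = -4

-4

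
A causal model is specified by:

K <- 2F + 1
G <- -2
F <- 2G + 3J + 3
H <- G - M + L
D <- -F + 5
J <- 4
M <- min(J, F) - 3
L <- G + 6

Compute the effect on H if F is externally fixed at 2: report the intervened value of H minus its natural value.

2

The intervention breaks the incoming arrows to F: F <- 2G + 3J + 3 no longer applies, and F = 2.
L = G + 6  [with G=-2]  = 4
M = min(J, F) - 3  [with J=4, F=2]  = -1
H = G - M + L  [with G=-2, M=-1, L=4]  = 3
Without intervention: F = 2G + 3J + 3  [with G=-2, J=4]  = 11; L = G + 6  [with G=-2]  = 4; M = min(J, F) - 3  [with J=4, F=11]  = 1; H = G - M + L  [with G=-2, M=1, L=4]  = 1.
Change = 3 − 1 = 2.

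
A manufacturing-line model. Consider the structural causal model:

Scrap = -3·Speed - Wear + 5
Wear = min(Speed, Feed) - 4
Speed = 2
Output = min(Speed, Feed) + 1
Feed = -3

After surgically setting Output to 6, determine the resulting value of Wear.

-7

do(Output=6) replaces the equation Output = min(Speed, Feed) + 1 with the constant Output = 6.
Wear is not downstream of the intervention, so its value is determined by the original equations.
Wear = min(Speed, Feed) - 4  [with Speed=2, Feed=-3]  = -7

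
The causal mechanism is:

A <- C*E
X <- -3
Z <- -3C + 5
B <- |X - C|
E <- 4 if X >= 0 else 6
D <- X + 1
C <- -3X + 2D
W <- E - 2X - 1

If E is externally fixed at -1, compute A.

do(E=-1) replaces the equation E <- 4 if X >= 0 else 6 with the constant E = -1.
D = X + 1  [with X=-3]  = -2
C = -3X + 2D  [with X=-3, D=-2]  = 5
A = C*E  [with C=5, E=-1]  = -5

-5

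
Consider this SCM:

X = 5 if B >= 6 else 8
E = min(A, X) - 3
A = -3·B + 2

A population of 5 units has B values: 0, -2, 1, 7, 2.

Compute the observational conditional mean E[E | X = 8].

E[E|X=8] averages over only the 4 units with X=8 (B = 0, -2, 1, 2): E = -1, 5, -4, -7, mean -1.75.

-1.75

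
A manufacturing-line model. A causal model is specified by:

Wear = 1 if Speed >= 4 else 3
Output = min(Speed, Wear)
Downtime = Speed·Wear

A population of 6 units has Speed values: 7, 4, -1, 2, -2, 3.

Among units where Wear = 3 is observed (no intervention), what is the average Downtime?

1.5

E[Downtime|Wear=3] averages over only the 4 units with Wear=3 (Speed = -1, 2, -2, 3): Downtime = -3, 6, -6, 9, mean 1.5.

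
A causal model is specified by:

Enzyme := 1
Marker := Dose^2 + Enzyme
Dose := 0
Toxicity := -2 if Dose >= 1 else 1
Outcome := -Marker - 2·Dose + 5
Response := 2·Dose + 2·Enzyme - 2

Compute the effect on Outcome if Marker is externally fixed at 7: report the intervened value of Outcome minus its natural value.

The intervention breaks the incoming arrows to Marker: Marker := Dose^2 + Enzyme no longer applies, and Marker = 7.
Outcome = -Marker - 2·Dose + 5  [with Marker=7, Dose=0]  = -2
Without intervention: Marker = Dose^2 + Enzyme  [with Dose=0, Enzyme=1]  = 1; Outcome = -Marker - 2·Dose + 5  [with Marker=1, Dose=0]  = 4.
Change = -2 − 4 = -6.

-6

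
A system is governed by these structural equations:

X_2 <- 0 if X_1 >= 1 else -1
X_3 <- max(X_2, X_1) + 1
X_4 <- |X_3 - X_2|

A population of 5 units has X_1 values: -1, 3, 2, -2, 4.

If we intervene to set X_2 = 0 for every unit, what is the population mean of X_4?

2.8

The intervention sets X_2=0 in all 5 units regardless of X_1. Recomputing X_4 per unit gives 1, 4, 3, 1, 5; average 2.8.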